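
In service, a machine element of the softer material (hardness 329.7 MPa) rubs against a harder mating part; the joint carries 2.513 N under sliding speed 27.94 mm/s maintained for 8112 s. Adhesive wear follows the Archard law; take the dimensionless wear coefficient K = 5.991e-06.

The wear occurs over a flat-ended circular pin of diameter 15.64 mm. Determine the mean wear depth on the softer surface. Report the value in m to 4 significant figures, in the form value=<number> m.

value=5.387e-08 m

Every step carries exact precision; intermediates are shown rounded. Rounded once at the end, at 4 significant digits.
Convert: Sliding speed v = 27.94 mm/s = 0.02794 m/s. Total distance L = v·t = 0.02794 m/s × 8112 s = 226.6 m.
Convert: Hardness H = 329.7 MPa = 3.297e+08 Pa.
Convert: Pin diameter d = 15.64 mm = 0.01564 m. Contact area A = π·d²/4 = π·(0.01564 m)²/4 = 1.921e-04 m².
Collected in SI base units: W = 2.513 N, H = 3.297e+08 Pa, K = 5.991e-06.
The Archard volume V = K·W·L/H = 5.991e-06 · 2.513 · 226.6 / 3.297e+08 = 1.035e-11 m³.
Mean wear depth h = V/A = 1.035e-11 / 1.921e-04 = 5.387e-08 m.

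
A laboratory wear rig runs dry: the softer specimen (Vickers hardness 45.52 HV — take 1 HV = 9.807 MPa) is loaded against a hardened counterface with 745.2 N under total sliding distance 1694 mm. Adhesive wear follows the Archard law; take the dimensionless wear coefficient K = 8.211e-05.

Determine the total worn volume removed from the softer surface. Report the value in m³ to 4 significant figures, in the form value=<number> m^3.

The intermediates are displayed rounded, and the computation runs at exact precision. Rounded just once, at four significant figures.
The distance L = 1694 mm = 1.694 m.
Hardness H = 45.52 HV × 9.807 MPa/HV = 446.4 MPa = 4.464e+08 Pa.
As SI base values: W = 745.2 N, H = 4.464e+08 Pa, K = 8.211e-05.
Worn volume V = K·W·L/H = 8.211e-05 · 745.2 · 1.694 / 4.464e+08 = 2.322e-10 m³.

value=2.322e-10 m^3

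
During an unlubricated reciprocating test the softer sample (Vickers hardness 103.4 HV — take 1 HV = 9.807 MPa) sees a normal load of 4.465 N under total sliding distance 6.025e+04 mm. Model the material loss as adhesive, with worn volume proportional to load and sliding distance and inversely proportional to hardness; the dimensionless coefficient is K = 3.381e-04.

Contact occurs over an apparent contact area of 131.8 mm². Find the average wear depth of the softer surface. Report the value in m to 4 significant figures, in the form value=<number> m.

All working math holds full float precision; printed values are rounded, and rounded just once: four significant digits.
Distance L = 6.025e+04 mm = 60.25 m.
Hardness H = 103.4 HV × 9.807 MPa/HV = 1014 MPa = 1.014e+09 Pa.
Contact area A = 131.8 mm² = 1.318e-04 m².
Collected in SI base units: W = 4.465 N, H = 1.014e+09 Pa, K = 3.381e-04.
Worn volume V = K·W·L/H = 3.381e-04 · 4.465 · 60.25 / 1.014e+09 = 8.969e-11 m³.
Average depth h = V/A = 8.969e-11 / 1.318e-04 = 6.805e-07 m.

value=6.805e-07 m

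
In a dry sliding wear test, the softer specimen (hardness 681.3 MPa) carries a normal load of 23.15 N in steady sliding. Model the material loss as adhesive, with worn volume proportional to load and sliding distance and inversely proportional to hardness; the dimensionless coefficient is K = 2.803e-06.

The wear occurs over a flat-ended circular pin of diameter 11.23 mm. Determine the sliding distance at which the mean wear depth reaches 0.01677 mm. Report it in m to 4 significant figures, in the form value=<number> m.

Intermediates are displayed rounded, and all arithmetic maintains exact precision; rounded just once to four significant figures.
Hardness H = 681.3 MPa = 6.813e+08 Pa.
Pin diameter d = 11.23 mm = 0.01123 m. Contact area A = π·d²/4 = π·(0.01123 m)²/4 = 9.905e-05 m².
Depth limit h_lim = 0.01677 mm = 1.677e-05 m.
Restated in SI base units: W = 23.15 N, H = 6.813e+08 Pa, K = 2.803e-06.
Allowed volume V_lim = h_lim·A = 1.677e-05 · 9.905e-05 = 1.661e-09 m³.
Thus life L = V_lim·H/(K·W) = 1.661e-09 · 6.813e+08 / (2.803e-06 · 23.15) = 1.744e+04 m.

value=1.744e+04 m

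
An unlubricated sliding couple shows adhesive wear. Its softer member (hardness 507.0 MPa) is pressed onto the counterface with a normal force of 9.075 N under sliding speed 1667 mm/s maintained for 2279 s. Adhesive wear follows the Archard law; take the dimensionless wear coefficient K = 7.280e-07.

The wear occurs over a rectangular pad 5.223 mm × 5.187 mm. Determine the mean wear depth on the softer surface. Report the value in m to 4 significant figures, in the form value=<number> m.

value=1.827e-06 m

Quoted intermediates are rounded; the computation runs at exact precision. Rounded once at the end, at 4 significant figures.
Sliding speed v = 1667 mm/s = 1.667 m/s. Distance L = v·t = 1.667 m/s × 2279 s = 3799 m.
Hardness H = 507.0 MPa = 5.070e+08 Pa.
Pad sides 5.223 mm × 5.187 mm = 0.005223 m × 0.005187 m. Contact area A = 0.005223 m × 0.005187 m = 2.709e-05 m².
In SI base units: W = 9.075 N, H = 5.070e+08 Pa, K = 7.280e-07.
By Archard's law, V = K·W·L/H = 7.280e-07 · 9.075 · 3799 / 5.070e+08 = 4.951e-11 m³.
Depth h = V/A = 4.951e-11 / 2.709e-05 = 1.827e-06 m.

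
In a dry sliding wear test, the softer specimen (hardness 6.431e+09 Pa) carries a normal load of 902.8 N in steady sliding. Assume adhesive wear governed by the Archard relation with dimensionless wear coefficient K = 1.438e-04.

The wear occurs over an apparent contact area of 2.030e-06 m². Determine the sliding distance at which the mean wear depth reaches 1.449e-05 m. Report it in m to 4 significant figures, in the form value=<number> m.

value=1.457 m

The computation holds full precision. Shown intermediates are rounded — a single final rounding, at four significant digits.
In SI base units: W = 902.8 N, H = 6.431e+09 Pa, K = 1.438e-04.
Permissible volume V_lim = h_lim·A = 1.449e-05 · 2.030e-06 = 2.941e-11 m³.
Inverting, life L = V_lim·H/(K·W) = 2.941e-11 · 6.431e+09 / (1.438e-04 · 902.8) = 1.457 m.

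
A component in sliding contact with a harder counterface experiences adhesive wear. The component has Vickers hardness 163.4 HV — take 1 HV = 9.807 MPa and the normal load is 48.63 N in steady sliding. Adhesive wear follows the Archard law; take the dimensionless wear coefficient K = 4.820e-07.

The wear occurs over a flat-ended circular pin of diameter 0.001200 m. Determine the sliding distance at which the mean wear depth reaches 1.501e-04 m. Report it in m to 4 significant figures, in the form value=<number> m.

Intermediates are shown rounded, and all arithmetic carries full float precision; a lone final rounding, at 4 significant figures.
Convert: Hardness H = 163.4 HV × 9.807 MPa/HV = 1602 MPa = 1.602e+09 Pa.
Convert: Contact area A = π·d²/4 = π·(0.001200 m)²/4 = 1.131e-06 m².
As SI base values: W = 48.63 N, H = 1.602e+09 Pa, K = 4.820e-07.
Limit volume V_lim = h_lim·A = 1.501e-04 · 1.131e-06 = 1.698e-10 m³.
So the life L = V_lim·H/(K·W) = 1.698e-10 · 1.602e+09 / (4.820e-07 · 48.63) = 1.161e+04 m.

value=1.161e+04 m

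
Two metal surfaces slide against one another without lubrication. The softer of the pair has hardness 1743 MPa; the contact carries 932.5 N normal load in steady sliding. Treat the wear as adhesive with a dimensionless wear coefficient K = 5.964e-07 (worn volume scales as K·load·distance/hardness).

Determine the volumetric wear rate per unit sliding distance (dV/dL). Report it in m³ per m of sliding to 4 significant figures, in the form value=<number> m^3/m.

Every step keeps full float precision — intermediate values appear rounded; a lone final rounding to four significant figures.
Hardness H = 1743 MPa = 1.743e+09 Pa.
Restated in SI base units: W = 932.5 N, H = 1.743e+09 Pa, K = 5.964e-07.
Rate of wear dV/dL = K·W/H, per unit distance: 5.964e-07 · 932.5 / 1.743e+09 = 3.191e-13 m³/m.

value=3.191e-13 m^3/m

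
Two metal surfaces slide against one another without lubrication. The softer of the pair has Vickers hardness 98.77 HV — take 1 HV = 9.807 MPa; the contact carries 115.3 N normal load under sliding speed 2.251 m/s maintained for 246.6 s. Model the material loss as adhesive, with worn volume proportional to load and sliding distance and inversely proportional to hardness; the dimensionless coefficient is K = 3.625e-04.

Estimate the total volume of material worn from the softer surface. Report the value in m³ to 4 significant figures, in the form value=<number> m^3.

Intermediate values appear rounded, and the computation keeps full float precision, and rounded just once, at 4 significant digits.
Convert: Sliding distance L = v·t = 2.251 m/s × 246.6 s = 555.1 m.
Convert: Hardness H = 98.77 HV × 9.807 MPa/HV = 968.6 MPa = 9.686e+08 Pa.
Expressed in SI base units: W = 115.3 N, H = 9.686e+08 Pa, K = 3.625e-04.
Archard volume V = K·W·L/H = 3.625e-04 · 115.3 · 555.1 / 9.686e+08 = 2.395e-08 m³.

value=2.395e-08 m^3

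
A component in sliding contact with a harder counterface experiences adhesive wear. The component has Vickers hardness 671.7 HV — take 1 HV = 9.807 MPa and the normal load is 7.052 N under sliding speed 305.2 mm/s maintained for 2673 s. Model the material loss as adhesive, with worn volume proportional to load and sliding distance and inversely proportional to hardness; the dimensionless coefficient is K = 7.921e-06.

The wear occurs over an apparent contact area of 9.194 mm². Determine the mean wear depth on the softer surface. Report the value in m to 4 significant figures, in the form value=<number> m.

value=7.524e-07 m

Each operation carries exact precision. Printed values are rounded; a single final rounding, at 4 significant figures.
Convert: Sliding speed v = 305.2 mm/s = 0.3052 m/s. Total distance L = v·t = 0.3052 m/s × 2673 s = 815.8 m.
Convert: Hardness H = 671.7 HV × 9.807 MPa/HV = 6587 MPa = 6.587e+09 Pa.
Convert: Contact area A = 9.194 mm² = 9.194e-06 m².
Collected in SI base units: W = 7.052 N, H = 6.587e+09 Pa, K = 7.921e-06.
By Archard's law, V = K·W·L/H = 7.921e-06 · 7.052 · 815.8 / 6.587e+09 = 6.918e-12 m³.
Wear depth h = V/A = 6.918e-12 / 9.194e-06 = 7.524e-07 m.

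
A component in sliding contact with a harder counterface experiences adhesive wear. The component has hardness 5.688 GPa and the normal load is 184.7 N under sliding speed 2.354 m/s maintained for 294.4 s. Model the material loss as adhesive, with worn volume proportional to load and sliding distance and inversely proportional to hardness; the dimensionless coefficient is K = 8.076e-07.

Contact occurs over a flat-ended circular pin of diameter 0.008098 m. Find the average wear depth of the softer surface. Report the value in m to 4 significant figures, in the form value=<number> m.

Intermediate values are shown rounded. Each operation keeps full float precision; one final rounding: four significant digits.
The distance L = v·t = 2.354 m/s × 294.4 s = 693.0 m.
Hardness H = 5.688 GPa = 5.688e+09 Pa.
Contact area A = π·d²/4 = π·(0.008098 m)²/4 = 5.150e-05 m².
As SI base values: W = 184.7 N, H = 5.688e+09 Pa, K = 8.076e-07.
By Archard's law, V = K·W·L/H = 8.076e-07 · 184.7 · 693.0 / 5.688e+09 = 1.817e-11 m³.
Mean depth h = V/A = 1.817e-11 / 5.150e-05 = 3.529e-07 m.

value=3.529e-07 m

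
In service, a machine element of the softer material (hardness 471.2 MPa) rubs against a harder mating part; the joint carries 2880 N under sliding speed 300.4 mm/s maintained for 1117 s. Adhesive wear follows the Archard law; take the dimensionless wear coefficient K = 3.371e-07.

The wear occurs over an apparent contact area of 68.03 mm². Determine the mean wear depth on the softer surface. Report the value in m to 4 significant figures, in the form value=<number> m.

Every step runs at full precision — shown intermediates are rounded, and rounded just once, at 4 significant figures.
Sliding speed v = 300.4 mm/s = 0.3004 m/s. The distance L = v·t = 0.3004 m/s × 1117 s = 335.5 m.
Hardness H = 471.2 MPa = 4.712e+08 Pa.
Contact area A = 68.03 mm² = 6.803e-05 m².
Collected in SI base units: W = 2880 N, H = 4.712e+08 Pa, K = 3.371e-07.
Archard relation: V = K·W·L/H = 3.371e-07 · 2880 · 335.5 / 4.712e+08 = 6.914e-10 m³.
Depth h = V/A = 6.914e-10 / 6.803e-05 = 1.016e-05 m.

value=1.016e-05 m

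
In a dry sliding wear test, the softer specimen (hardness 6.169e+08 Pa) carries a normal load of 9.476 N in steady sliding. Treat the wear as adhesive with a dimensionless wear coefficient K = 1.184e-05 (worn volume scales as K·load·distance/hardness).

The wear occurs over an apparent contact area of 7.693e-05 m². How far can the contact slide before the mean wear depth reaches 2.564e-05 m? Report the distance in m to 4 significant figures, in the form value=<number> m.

value=1.085e+04 m

The computation holds full float precision. Intermediate values are displayed rounded, and rounded once at the end to 4 significant digits.
In SI base units, W = 9.476 N, H = 6.169e+08 Pa, K = 1.184e-05.
Limit volume V_lim = h_lim·A = 2.564e-05 · 7.693e-05 = 1.972e-09 m³.
So the life L = V_lim·H/(K·W) = 1.972e-09 · 6.169e+08 / (1.184e-05 · 9.476) = 1.085e+04 m.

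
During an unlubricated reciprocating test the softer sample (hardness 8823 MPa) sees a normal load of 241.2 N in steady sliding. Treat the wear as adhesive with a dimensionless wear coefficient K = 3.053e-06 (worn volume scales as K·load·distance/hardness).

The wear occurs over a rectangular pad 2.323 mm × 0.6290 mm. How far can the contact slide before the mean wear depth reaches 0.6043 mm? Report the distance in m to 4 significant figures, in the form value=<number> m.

value=1.058e+04 m

The computation runs at exact precision; the intermediates are displayed rounded. Rounded once at the end: 4 significant digits.
Hardness H = 8823 MPa = 8.823e+09 Pa.
Pad sides 2.323 mm × 0.6290 mm = 2.323e-03 m × 6.290e-04 m. Contact area A = 2.323e-03 m × 6.290e-04 m = 1.461e-06 m².
Depth limit h_lim = 0.6043 mm = 6.043e-04 m.
Collected in SI base units: W = 241.2 N, H = 8.823e+09 Pa, K = 3.053e-06.
At the depth limit, V_lim = h_lim·A = 6.043e-04 · 1.461e-06 = 8.830e-10 m³.
Sliding life L = V_lim·H/(K·W) = 8.830e-10 · 8.823e+09 / (3.053e-06 · 241.2) = 1.058e+04 m.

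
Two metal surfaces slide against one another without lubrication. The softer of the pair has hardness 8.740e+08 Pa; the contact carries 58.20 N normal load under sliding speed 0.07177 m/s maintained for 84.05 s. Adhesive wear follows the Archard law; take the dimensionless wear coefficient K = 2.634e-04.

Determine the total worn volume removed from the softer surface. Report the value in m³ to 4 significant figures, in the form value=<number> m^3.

Intermediate values appear rounded; all working math keeps full precision — one last rounding to four significant figures.
Total distance L = v·t = 0.07177 m/s × 84.05 s = 6.032 m.
Expressed in SI base units: W = 58.20 N, H = 8.740e+08 Pa, K = 2.634e-04.
The Archard volume V = K·W·L/H = 2.634e-04 · 58.20 · 6.032 / 8.740e+08 = 1.058e-10 m³.

value=1.058e-10 m^3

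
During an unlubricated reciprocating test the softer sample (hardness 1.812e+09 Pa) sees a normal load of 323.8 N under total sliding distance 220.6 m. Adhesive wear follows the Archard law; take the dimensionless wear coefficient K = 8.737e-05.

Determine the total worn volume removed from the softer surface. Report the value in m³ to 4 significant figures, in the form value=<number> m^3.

The intermediates are shown rounded — all working math carries exact precision. Rounded once at the end: four significant digits.
In SI base units, W = 323.8 N, H = 1.812e+09 Pa, K = 8.737e-05.
Archard volume V = K·W·L/H = 8.737e-05 · 323.8 · 220.6 / 1.812e+09 = 3.444e-09 m³.

value=3.444e-09 m^3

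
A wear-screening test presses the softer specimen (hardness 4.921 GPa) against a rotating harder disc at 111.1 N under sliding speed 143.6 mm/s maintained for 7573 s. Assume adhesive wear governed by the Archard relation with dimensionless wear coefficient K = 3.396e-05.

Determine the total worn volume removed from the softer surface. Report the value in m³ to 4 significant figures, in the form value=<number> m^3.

value=8.338e-10 m^3

The algebra maintains exact precision. Printed values are rounded. Rounded just once: 4 significant digits.
Convert: Sliding speed v = 143.6 mm/s = 0.1436 m/s. Path length L = v·t = 0.1436 m/s × 7573 s = 1087 m.
Convert: Hardness H = 4.921 GPa = 4.921e+09 Pa.
Collected in SI base units: W = 111.1 N, H = 4.921e+09 Pa, K = 3.396e-05.
Apply Archard: V = K·W·L/H = 3.396e-05 · 111.1 · 1087 / 4.921e+09 = 8.338e-10 m³.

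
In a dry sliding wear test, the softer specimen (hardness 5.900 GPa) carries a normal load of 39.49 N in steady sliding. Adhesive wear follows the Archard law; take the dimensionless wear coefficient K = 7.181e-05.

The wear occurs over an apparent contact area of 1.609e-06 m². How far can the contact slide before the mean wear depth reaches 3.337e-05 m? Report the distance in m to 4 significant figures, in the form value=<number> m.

Shown intermediates are rounded — every step carries full precision; rounded just once: 4 significant figures.
Convert: Hardness H = 5.900 GPa = 5.900e+09 Pa.
Restated in SI base units: W = 39.49 N, H = 5.900e+09 Pa, K = 7.181e-05.
At the depth limit, V_lim = h_lim·A = 3.337e-05 · 1.609e-06 = 5.369e-11 m³.
So the life L = V_lim·H/(K·W) = 5.369e-11 · 5.900e+09 / (7.181e-05 · 39.49) = 111.7 m.

value=111.7 m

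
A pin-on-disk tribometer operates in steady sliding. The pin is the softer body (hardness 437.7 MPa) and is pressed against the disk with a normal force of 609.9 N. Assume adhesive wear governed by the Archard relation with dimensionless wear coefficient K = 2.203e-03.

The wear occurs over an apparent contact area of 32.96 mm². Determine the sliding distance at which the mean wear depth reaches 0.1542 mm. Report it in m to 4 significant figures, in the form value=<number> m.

Every step runs at full float precision; quoted intermediates are rounded — rounded just once, at 4 significant figures.
Hardness H = 437.7 MPa = 4.377e+08 Pa.
Contact area A = 32.96 mm² = 3.296e-05 m².
Depth limit h_lim = 0.1542 mm = 1.542e-04 m.
As SI base values: W = 609.9 N, H = 4.377e+08 Pa, K = 2.203e-03.
Wearable volume V_lim = h_lim·A = 1.542e-04 · 3.296e-05 = 5.082e-09 m³.
Life L = V_lim·H/(K·W) = 5.082e-09 · 4.377e+08 / (2.203e-03 · 609.9) = 1.656 m.

value=1.656 m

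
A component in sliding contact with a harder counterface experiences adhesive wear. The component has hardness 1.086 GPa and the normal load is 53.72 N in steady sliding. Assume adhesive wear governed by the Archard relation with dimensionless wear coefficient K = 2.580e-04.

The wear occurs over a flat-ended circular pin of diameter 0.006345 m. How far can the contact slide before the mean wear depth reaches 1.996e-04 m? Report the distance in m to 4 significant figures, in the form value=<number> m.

value=494.5 m

The computation carries full float precision, and intermediates appear rounded — a lone final rounding, at four significant figures.
Hardness H = 1.086 GPa = 1.086e+09 Pa.
Contact area A = π·d²/4 = π·(0.006345 m)²/4 = 3.162e-05 m².
Restated in SI base units: W = 53.72 N, H = 1.086e+09 Pa, K = 2.580e-04.
Limit volume V_lim = h_lim·A = 1.996e-04 · 3.162e-05 = 6.311e-09 m³.
Inverting, life L = V_lim·H/(K·W) = 6.311e-09 · 1.086e+09 / (2.580e-04 · 53.72) = 494.5 m.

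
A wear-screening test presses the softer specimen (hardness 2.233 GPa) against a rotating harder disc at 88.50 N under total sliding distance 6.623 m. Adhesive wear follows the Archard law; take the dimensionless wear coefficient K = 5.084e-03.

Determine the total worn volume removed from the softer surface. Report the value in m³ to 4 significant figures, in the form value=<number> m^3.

Printed values are rounded, and each operation carries full precision. Rounded once at the end, at 4 significant figures.
Hardness H = 2.233 GPa = 2.233e+09 Pa.
Collected in SI base units: W = 88.50 N, H = 2.233e+09 Pa, K = 5.084e-03.
Worn volume V = K·W·L/H = 5.084e-03 · 88.50 · 6.623 / 2.233e+09 = 1.334e-09 m³.

value=1.334e-09 m^3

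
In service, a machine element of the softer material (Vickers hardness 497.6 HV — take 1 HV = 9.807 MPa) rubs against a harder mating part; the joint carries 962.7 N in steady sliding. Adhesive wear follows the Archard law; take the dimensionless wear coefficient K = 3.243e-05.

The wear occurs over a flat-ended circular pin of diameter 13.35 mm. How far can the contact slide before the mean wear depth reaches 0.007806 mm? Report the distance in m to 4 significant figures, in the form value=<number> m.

value=170.8 m

All arithmetic carries exact precision; intermediate values are shown rounded; one final rounding, at 4 significant digits.
Convert: Hardness H = 497.6 HV × 9.807 MPa/HV = 4880 MPa = 4.880e+09 Pa.
Convert: Pin diameter d = 13.35 mm = 0.01335 m. Contact area A = π·d²/4 = π·(0.01335 m)²/4 = 1.400e-04 m².
Convert: Depth limit h_lim = 0.007806 mm = 7.806e-06 m.
Restated in SI base units: W = 962.7 N, H = 4.880e+09 Pa, K = 3.243e-05.
Limit volume V_lim = h_lim·A = 7.806e-06 · 1.400e-04 = 1.093e-09 m³.
Life L = V_lim·H/(K·W) = 1.093e-09 · 4.880e+09 / (3.243e-05 · 962.7) = 170.8 m.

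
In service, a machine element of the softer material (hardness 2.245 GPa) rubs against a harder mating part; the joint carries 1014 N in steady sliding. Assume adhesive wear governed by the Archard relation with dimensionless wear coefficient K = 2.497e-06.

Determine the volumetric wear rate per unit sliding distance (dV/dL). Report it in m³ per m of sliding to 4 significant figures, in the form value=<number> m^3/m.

The algebra holds full float precision, and intermediate values are displayed rounded; a lone final rounding to four significant figures.
Hardness H = 2.245 GPa = 2.245e+09 Pa.
In SI base units, W = 1014 N, H = 2.245e+09 Pa, K = 2.497e-06.
Rate of wear dV/dL = K·W/H, per unit distance: 2.497e-06 · 1014 / 2.245e+09 = 1.128e-12 m³/m.

value=1.128e-12 m^3/m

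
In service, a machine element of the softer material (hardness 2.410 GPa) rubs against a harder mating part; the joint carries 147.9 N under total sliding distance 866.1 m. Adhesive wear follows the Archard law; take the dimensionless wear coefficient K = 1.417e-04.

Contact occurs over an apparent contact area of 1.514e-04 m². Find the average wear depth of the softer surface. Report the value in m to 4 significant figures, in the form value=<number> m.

value=4.975e-05 m

The intermediates are displayed rounded — all working math runs at full float precision — one final rounding, at four significant digits.
Convert: Hardness H = 2.410 GPa = 2.410e+09 Pa.
In SI base units, W = 147.9 N, H = 2.410e+09 Pa, K = 1.417e-04.
Archard volume V = K·W·L/H = 1.417e-04 · 147.9 · 866.1 / 2.410e+09 = 7.532e-09 m³.
Depth h = V/A = 7.532e-09 / 1.514e-04 = 4.975e-05 m.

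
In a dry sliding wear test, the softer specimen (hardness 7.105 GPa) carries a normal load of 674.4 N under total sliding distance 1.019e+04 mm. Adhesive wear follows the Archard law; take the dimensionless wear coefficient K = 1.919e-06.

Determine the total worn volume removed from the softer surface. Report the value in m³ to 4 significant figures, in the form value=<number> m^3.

value=1.856e-12 m^3

All working math carries exact precision. Intermediate values are displayed rounded, and one final rounding: four significant figures.
Convert: Total distance L = 1.019e+04 mm = 10.19 m.
Convert: Hardness H = 7.105 GPa = 7.105e+09 Pa.
As SI base values: W = 674.4 N, H = 7.105e+09 Pa, K = 1.919e-06.
By Archard's law, V = K·W·L/H = 1.919e-06 · 674.4 · 10.19 / 7.105e+09 = 1.856e-12 m³.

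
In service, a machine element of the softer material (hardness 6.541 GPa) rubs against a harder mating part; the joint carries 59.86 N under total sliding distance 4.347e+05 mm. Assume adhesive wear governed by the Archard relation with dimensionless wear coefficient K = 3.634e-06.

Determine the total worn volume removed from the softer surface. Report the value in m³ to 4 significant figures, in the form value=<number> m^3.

value=1.446e-11 m^3

Each operation holds exact precision. Intermediates are shown rounded, and one last rounding: 4 significant figures.
Distance covered L = 4.347e+05 mm = 434.7 m.
Hardness H = 6.541 GPa = 6.541e+09 Pa.
Collected in SI base units: W = 59.86 N, H = 6.541e+09 Pa, K = 3.634e-06.
Apply Archard: V = K·W·L/H = 3.634e-06 · 59.86 · 434.7 / 6.541e+09 = 1.446e-11 m³.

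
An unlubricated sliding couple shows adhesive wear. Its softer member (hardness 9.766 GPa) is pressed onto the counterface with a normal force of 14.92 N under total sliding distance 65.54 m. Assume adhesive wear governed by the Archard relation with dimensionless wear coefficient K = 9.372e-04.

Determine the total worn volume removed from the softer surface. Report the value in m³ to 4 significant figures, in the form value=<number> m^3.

Intermediates appear rounded. All working math carries full precision. Rounded once at the end: 4 significant digits.
Convert: Hardness H = 9.766 GPa = 9.766e+09 Pa.
Expressed in SI base units: W = 14.92 N, H = 9.766e+09 Pa, K = 9.372e-04.
Archard volume V = K·W·L/H = 9.372e-04 · 14.92 · 65.54 / 9.766e+09 = 9.384e-11 m³.

value=9.384e-11 m^3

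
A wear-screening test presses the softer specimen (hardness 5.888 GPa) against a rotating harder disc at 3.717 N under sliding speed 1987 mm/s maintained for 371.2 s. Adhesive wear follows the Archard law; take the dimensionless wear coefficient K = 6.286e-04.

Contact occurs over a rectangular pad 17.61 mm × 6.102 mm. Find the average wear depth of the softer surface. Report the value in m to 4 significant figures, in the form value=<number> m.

value=2.724e-06 m

Each operation keeps exact precision. Intermediates are displayed rounded — a single final rounding: 4 significant figures.
Sliding speed v = 1987 mm/s = 1.987 m/s. The distance L = v·t = 1.987 m/s × 371.2 s = 737.6 m.
Hardness H = 5.888 GPa = 5.888e+09 Pa.
Pad sides 17.61 mm × 6.102 mm = 0.01761 m × 0.006102 m. Contact area A = 0.01761 m × 0.006102 m = 1.075e-04 m².
Working in SI base units: W = 3.717 N, H = 5.888e+09 Pa, K = 6.286e-04.
Archard volume V = K·W·L/H = 6.286e-04 · 3.717 · 737.6 / 5.888e+09 = 2.927e-10 m³.
Mean depth h = V/A = 2.927e-10 / 1.075e-04 = 2.724e-06 m.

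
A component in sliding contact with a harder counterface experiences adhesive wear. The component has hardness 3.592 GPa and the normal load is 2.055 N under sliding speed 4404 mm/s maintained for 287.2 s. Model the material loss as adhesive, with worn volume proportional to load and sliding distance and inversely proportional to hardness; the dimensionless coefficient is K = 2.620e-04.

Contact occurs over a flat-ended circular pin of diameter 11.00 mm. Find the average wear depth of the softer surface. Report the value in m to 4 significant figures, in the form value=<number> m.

value=1.995e-06 m

Quoted intermediates are rounded — all arithmetic holds full float precision — one last rounding to 4 significant digits.
Convert: Sliding speed v = 4404 mm/s = 4.404 m/s. The distance L = v·t = 4.404 m/s × 287.2 s = 1265 m.
Convert: Hardness H = 3.592 GPa = 3.592e+09 Pa.
Convert: Pin diameter d = 11.00 mm = 0.01100 m. Contact area A = π·d²/4 = π·(0.01100 m)²/4 = 9.503e-05 m².
In SI base units: W = 2.055 N, H = 3.592e+09 Pa, K = 2.620e-04.
Apply Archard: V = K·W·L/H = 2.620e-04 · 2.055 · 1265 / 3.592e+09 = 1.896e-10 m³.
Depth of wear h = V/A = 1.896e-10 / 9.503e-05 = 1.995e-06 m.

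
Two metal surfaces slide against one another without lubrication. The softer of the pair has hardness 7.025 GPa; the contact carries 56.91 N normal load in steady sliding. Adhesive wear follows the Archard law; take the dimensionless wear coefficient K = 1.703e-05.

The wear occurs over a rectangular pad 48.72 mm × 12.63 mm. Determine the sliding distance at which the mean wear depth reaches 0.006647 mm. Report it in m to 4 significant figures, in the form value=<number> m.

value=2.965e+04 m

All arithmetic carries full float precision. The intermediates are displayed rounded — rounded just once, at 4 significant figures.
Convert: Hardness H = 7.025 GPa = 7.025e+09 Pa.
Convert: Pad sides 48.72 mm × 12.63 mm = 0.04872 m × 0.01263 m. Contact area A = 0.04872 m × 0.01263 m = 6.153e-04 m².
Convert: Depth limit h_lim = 0.006647 mm = 6.647e-06 m.
In SI base units: W = 56.91 N, H = 7.025e+09 Pa, K = 1.703e-05.
Limit volume V_lim = h_lim·A = 6.647e-06 · 6.153e-04 = 4.090e-09 m³.
Life L = V_lim·H/(K·W) = 4.090e-09 · 7.025e+09 / (1.703e-05 · 56.91) = 2.965e+04 m.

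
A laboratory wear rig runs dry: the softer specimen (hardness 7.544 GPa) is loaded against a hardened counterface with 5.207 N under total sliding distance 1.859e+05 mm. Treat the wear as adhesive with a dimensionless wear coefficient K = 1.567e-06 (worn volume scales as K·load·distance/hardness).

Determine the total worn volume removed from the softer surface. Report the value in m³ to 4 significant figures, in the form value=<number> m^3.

value=2.011e-13 m^3

Intermediate values are printed rounded, and all arithmetic carries exact precision. Rounded just once: 4 significant digits.
Convert: Distance covered L = 1.859e+05 mm = 185.9 m.
Convert: Hardness H = 7.544 GPa = 7.544e+09 Pa.
Working in SI base units: W = 5.207 N, H = 7.544e+09 Pa, K = 1.567e-06.
Apply Archard: V = K·W·L/H = 1.567e-06 · 5.207 · 185.9 / 7.544e+09 = 2.011e-13 m³.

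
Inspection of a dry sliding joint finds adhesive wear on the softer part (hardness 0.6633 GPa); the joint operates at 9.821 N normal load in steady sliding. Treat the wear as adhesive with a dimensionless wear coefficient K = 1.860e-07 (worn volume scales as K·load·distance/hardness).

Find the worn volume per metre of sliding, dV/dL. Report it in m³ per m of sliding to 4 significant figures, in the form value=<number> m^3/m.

Quoted intermediates are rounded, and the algebra runs at full precision — one last rounding to 4 significant figures.
Hardness H = 0.6633 GPa = 6.633e+08 Pa.
SI base units throughout: W = 9.821 N, H = 6.633e+08 Pa, K = 1.860e-07.
Volumetric rate dV/dL = K·W/H (no L dependence): 1.860e-07 · 9.821 / 6.633e+08 = 2.754e-15 m³/m.

value=2.754e-15 m^3/m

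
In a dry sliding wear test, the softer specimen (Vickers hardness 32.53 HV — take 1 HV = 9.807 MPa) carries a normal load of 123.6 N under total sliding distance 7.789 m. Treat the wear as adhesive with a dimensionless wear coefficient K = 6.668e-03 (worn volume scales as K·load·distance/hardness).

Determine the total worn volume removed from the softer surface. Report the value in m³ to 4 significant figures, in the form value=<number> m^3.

value=2.012e-08 m^3

All working math carries full float precision, and displayed values are rounded; one last rounding to four significant figures.
Hardness H = 32.53 HV × 9.807 MPa/HV = 319.0 MPa = 3.190e+08 Pa.
Expressed in SI base units: W = 123.6 N, H = 3.190e+08 Pa, K = 6.668e-03.
Apply Archard: V = K·W·L/H = 6.668e-03 · 123.6 · 7.789 / 3.190e+08 = 2.012e-08 m³.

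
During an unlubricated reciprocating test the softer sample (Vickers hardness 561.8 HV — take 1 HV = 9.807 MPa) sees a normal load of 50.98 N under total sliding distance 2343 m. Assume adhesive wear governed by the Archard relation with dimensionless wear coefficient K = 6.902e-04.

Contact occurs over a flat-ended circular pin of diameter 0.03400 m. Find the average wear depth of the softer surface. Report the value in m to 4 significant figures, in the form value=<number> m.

value=1.648e-05 m

Intermediates appear rounded; the computation holds exact precision — one last rounding, at 4 significant digits.
Convert: Hardness H = 561.8 HV × 9.807 MPa/HV = 5510 MPa = 5.510e+09 Pa.
Convert: Contact area A = π·d²/4 = π·(0.03400 m)²/4 = 9.079e-04 m².
Restated in SI base units: W = 50.98 N, H = 5.510e+09 Pa, K = 6.902e-04.
Archard volume V = K·W·L/H = 6.902e-04 · 50.98 · 2343 / 5.510e+09 = 1.496e-08 m³.
Mean depth h = V/A = 1.496e-08 / 9.079e-04 = 1.648e-05 m.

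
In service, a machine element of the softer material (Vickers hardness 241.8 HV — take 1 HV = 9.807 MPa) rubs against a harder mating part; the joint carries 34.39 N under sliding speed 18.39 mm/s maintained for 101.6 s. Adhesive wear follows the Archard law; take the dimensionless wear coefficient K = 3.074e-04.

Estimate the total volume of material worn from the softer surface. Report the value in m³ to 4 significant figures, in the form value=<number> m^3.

Shown intermediates are rounded, and the computation keeps full float precision. Rounded just once: four significant figures.
Convert: Sliding speed v = 18.39 mm/s = 0.01839 m/s. The distance L = v·t = 0.01839 m/s × 101.6 s = 1.868 m.
Convert: Hardness H = 241.8 HV × 9.807 MPa/HV = 2371 MPa = 2.371e+09 Pa.
Collected in SI base units: W = 34.39 N, H = 2.371e+09 Pa, K = 3.074e-04.
The Archard volume V = K·W·L/H = 3.074e-04 · 34.39 · 1.868 / 2.371e+09 = 8.330e-12 m³.

value=8.330e-12 m^3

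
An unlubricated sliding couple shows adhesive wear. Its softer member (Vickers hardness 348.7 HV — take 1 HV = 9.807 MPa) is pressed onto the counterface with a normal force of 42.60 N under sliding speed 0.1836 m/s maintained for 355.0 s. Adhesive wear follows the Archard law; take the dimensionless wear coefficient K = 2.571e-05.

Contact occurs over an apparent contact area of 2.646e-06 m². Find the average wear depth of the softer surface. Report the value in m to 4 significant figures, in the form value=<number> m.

value=7.889e-06 m

The computation maintains exact precision; intermediate values appear rounded — a lone final rounding, at 4 significant figures.
Distance L = v·t = 0.1836 m/s × 355.0 s = 65.18 m.
Hardness H = 348.7 HV × 9.807 MPa/HV = 3420 MPa = 3.420e+09 Pa.
Collected in SI base units: W = 42.60 N, H = 3.420e+09 Pa, K = 2.571e-05.
Archard volume V = K·W·L/H = 2.571e-05 · 42.60 · 65.18 / 3.420e+09 = 2.087e-11 m³.
Depth h = V/A = 2.087e-11 / 2.646e-06 = 7.889e-06 m.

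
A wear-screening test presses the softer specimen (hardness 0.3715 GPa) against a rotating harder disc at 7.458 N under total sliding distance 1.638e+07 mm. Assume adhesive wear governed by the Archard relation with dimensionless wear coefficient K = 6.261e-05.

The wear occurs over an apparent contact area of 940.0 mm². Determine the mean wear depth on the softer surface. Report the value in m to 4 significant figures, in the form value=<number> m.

Intermediate values appear rounded — each operation holds full float precision; one final rounding, at 4 significant digits.
Distance L = 1.638e+07 mm = 1.638e+04 m.
Hardness H = 0.3715 GPa = 3.715e+08 Pa.
Contact area A = 940.0 mm² = 9.400e-04 m².
In SI base units, W = 7.458 N, H = 3.715e+08 Pa, K = 6.261e-05.
Archard volume V = K·W·L/H = 6.261e-05 · 7.458 · 1.638e+04 / 3.715e+08 = 2.059e-08 m³.
Depth h = V/A = 2.059e-08 / 9.400e-04 = 2.190e-05 m.

value=2.190e-05 m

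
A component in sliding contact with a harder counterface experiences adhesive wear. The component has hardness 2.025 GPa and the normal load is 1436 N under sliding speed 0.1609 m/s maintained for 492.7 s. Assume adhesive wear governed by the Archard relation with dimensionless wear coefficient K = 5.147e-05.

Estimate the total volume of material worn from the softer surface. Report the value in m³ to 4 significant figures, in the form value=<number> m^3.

All working math maintains full precision; the intermediates are printed rounded, and one final rounding, at 4 significant figures.
Distance covered L = v·t = 0.1609 m/s × 492.7 s = 79.28 m.
Hardness H = 2.025 GPa = 2.025e+09 Pa.
Working in SI base units: W = 1436 N, H = 2.025e+09 Pa, K = 5.147e-05.
Volume removed: V = K·W·L/H = 5.147e-05 · 1436 · 79.28 / 2.025e+09 = 2.893e-09 m³.

value=2.893e-09 m^3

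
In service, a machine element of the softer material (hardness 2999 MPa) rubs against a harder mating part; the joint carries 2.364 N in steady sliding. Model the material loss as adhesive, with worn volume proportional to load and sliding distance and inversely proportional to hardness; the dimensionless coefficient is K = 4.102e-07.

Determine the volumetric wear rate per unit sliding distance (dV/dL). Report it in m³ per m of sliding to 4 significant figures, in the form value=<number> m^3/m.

value=3.233e-16 m^3/m

The intermediates are printed rounded; every step keeps full precision, and a lone final rounding: 4 significant digits.
Hardness H = 2999 MPa = 2.999e+09 Pa.
In SI base units: W = 2.364 N, H = 2.999e+09 Pa, K = 4.102e-07.
Sliding wear rate dV/dL = K·W/H, per unit distance: 4.102e-07 · 2.364 / 2.999e+09 = 3.233e-16 m³/m.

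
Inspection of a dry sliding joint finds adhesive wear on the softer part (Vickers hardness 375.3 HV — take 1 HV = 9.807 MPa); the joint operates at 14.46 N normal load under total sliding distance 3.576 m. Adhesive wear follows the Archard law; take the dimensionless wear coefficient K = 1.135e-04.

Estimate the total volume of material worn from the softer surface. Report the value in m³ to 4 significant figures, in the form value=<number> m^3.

All working math carries exact precision, and intermediate values are printed rounded, and rounded just once: 4 significant figures.
Convert: Hardness H = 375.3 HV × 9.807 MPa/HV = 3681 MPa = 3.681e+09 Pa.
SI base units throughout: W = 14.46 N, H = 3.681e+09 Pa, K = 1.135e-04.
Volume removed: V = K·W·L/H = 1.135e-04 · 14.46 · 3.576 / 3.681e+09 = 1.595e-12 m³.

value=1.595e-12 m^3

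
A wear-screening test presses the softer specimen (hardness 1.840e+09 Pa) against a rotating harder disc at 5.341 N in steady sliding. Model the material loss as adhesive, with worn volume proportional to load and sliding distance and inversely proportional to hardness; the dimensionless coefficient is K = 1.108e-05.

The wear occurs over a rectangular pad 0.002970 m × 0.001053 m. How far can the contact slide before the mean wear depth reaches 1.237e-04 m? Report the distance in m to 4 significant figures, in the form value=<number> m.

value=1.203e+04 m

Each operation keeps exact precision — the intermediates are shown rounded; rounded once at the end, at 4 significant figures.
Convert: Contact area A = 0.002970 m × 0.001053 m = 3.127e-06 m².
In SI base units, W = 5.341 N, H = 1.840e+09 Pa, K = 1.108e-05.
Volume at the limit: V_lim = h_lim·A = 1.237e-04 · 3.127e-06 = 3.869e-10 m³.
Life L = V_lim·H/(K·W) = 3.869e-10 · 1.840e+09 / (1.108e-05 · 5.341) = 1.203e+04 m.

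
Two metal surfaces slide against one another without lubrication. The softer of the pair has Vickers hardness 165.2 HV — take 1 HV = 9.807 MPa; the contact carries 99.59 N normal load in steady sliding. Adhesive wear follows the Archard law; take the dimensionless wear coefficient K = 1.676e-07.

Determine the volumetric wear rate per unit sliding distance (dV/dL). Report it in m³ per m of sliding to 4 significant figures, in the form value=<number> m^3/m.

Shown intermediates are rounded — the computation carries exact precision, and a lone final rounding: four significant figures.
Hardness H = 165.2 HV × 9.807 MPa/HV = 1620 MPa = 1.620e+09 Pa.
In SI base units, W = 99.59 N, H = 1.620e+09 Pa, K = 1.676e-07.
The wear rate dV/dL = K·W/H, per unit distance: 1.676e-07 · 99.59 / 1.620e+09 = 1.030e-14 m³/m.

value=1.030e-14 m^3/m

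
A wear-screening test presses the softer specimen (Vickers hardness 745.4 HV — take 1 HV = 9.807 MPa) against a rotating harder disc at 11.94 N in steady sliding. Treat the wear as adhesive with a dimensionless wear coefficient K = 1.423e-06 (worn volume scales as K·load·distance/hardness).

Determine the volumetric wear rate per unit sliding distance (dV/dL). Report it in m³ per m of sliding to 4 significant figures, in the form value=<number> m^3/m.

value=2.324e-15 m^3/m

Displayed values are rounded — the computation runs at full precision; a single final rounding to four significant digits.
Convert: Hardness H = 745.4 HV × 9.807 MPa/HV = 7310 MPa = 7.310e+09 Pa.
As SI base values: W = 11.94 N, H = 7.310e+09 Pa, K = 1.423e-06.
Rate of wear dV/dL = K·W/H (independent of L): 1.423e-06 · 11.94 / 7.310e+09 = 2.324e-15 m³/m.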